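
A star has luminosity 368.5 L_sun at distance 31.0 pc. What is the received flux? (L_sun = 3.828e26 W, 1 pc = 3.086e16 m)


F = L / (4*pi*d^2) = 1.411e+29 / (4*pi*(9.567e+17)^2) = 1.227e-08

1.227e-08 W/m^2


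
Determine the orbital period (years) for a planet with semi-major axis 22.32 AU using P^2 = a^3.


P = a^(3/2) = 22.32^1.5 = 105.4487

105.4487 years


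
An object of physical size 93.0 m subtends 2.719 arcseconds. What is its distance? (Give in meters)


D = size / theta_rad, theta_rad = 2.719 * pi/(180*3600) = 1.318e-05, D = 7.055e+06

7.055e+06 m


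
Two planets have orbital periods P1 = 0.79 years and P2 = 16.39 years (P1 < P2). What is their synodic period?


1/P_syn = |1/P1 - 1/P2| = |1/0.79 - 1/16.39| => P_syn = 0.83

0.83 years


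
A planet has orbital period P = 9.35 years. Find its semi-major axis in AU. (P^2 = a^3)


a = P^(2/3) = 9.35^(2/3) = 4.4382

4.4382 AU


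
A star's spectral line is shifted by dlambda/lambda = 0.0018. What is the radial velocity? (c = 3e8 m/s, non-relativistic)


v = (dlambda/lambda) * c = 0.0018 * 3e8 = 540000.0

540000.0 m/s


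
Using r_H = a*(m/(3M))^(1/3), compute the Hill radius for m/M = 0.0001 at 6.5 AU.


r_H = a * (m/3M)^(1/3) = 6.5 * (0.0001/3)^(1/3) = 0.2092

0.2092 AU


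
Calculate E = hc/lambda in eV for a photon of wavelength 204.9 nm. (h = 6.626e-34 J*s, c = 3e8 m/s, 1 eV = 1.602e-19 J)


E = hc/lambda = 6.626e-34 * 3e8 / 2.049e-07 = 9.701e-19 J = 6.0558 eV

6.0558 eV


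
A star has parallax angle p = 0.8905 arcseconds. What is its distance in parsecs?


d = 1/p = 1/0.8905 = 1.123

1.123 pc


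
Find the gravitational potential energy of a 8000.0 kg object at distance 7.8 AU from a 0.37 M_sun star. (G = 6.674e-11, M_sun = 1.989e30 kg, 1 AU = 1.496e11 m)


M = 0.37 * 1.989e30 kg = 7.3593e+29 kg; r = 7.8 AU * 1.496e11 m/AU = 1.16688e+12 m. U = -GM*m/r = -(6.674e-11 * 7.3593e+29 * 8000.0) / 1.16688e+12 = -3.367e+11

-3.367e+11 J


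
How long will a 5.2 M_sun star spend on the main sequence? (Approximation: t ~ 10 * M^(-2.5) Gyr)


t = 10 * M^(-2.5) = 10 * 5.2^(-2.5) = 0.1622

0.1622 Gyr


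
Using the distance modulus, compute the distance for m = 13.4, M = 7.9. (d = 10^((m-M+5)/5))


d = 10^((m - M + 5)/5) = 10^((13.4 - 7.9 + 5)/5) = 125.8925

125.8925 pc


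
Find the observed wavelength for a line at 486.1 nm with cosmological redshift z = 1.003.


lam_obs = lam_emit * (1 + z) = 486.1 * (1 + 1.003) = 973.6583

973.6583 nm


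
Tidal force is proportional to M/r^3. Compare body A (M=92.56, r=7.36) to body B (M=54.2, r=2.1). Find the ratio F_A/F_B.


Ratio = (M1/r1^3) / (M2/r2^3) = (92.56/7.36^3) / (54.2/2.1^3) = 0.0397

0.0397


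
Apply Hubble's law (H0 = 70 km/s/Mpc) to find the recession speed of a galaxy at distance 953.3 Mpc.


v = H0 * d = 70 * 953.3 = 66731.0

66731.0 km/s


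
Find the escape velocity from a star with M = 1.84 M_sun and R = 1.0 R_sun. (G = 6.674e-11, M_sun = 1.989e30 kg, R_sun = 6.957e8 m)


M = 1.84 * 1.989e30 kg = 3.65976e+30 kg; R = 1.0 * 6.957e8 m = 6.957e+08 m. v_esc = sqrt(2GM/R) = sqrt(2 * 6.674e-11 * 3.65976e+30 / 6.957e+08) = 837960.2167

837960.2167 m/s


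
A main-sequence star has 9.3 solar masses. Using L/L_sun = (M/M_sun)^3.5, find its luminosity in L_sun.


L/L_sun = (M/M_sun)^3.5 = 9.3^3.5 = 2452.9592

2452.9592 L_sun


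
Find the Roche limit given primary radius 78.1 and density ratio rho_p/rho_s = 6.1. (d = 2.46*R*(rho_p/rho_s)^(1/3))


d_Roche = 2.46 * 78.1 * 6.1^(1/3) = 351.045

351.045


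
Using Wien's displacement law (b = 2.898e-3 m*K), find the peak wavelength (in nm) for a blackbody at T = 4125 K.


lam_max = b / T = 2.898e-3 / 4125 = 7.025e-07 m = 702.5455 nm

702.5455 nm


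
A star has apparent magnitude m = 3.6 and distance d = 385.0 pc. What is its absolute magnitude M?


M = m - 5*log10(d) + 5 = 3.6 - 5*log10(385.0) + 5 = -4.3273

-4.3273


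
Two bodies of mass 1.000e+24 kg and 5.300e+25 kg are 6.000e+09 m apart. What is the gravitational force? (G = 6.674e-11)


F = G*m1*m2/r^2 = 6.674e-11 * 1.000e+24 * 5.300e+25 / (6.000e+09)^2 = 6.674e-11 * 5.300e+49 / 3.600e+19 = 9.826e+19

9.826e+19 N


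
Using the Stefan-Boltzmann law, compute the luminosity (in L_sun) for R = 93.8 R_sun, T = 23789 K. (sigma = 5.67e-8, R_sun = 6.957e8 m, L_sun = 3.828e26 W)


R = 93.8 * 6.957e8 m = 6.525666e+10 m. L = 4*pi*R^2*sigma*T^4 = 4*pi*(6.525666e+10)^2 * 5.67e-8 * 23789^4 = 9.717338951e+32 W. L/L_sun = 9.717338951e+32 / 3.828e26 = 2.538e+06

2.538e+06 L_sun


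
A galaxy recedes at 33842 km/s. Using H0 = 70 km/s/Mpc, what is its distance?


d = v / H0 = 33842 / 70 = 483.4571

483.4571 Mpc


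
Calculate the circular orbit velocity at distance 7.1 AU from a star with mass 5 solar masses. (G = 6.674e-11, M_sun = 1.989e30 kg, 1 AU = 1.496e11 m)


v = sqrt(GM/r) = sqrt(6.674e-11 * 9.945e+30 / 1.062e+12) = 24997.7272

24997.7272 m/s


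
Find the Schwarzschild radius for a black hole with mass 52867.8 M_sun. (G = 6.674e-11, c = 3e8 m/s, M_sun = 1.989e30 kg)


M = 52867.8 * 1.989e30 kg = 1.051540542e+35 kg. rs = 2GM/c^2 = 2 * 6.674e-11 * 1.051540542e+35 / (3e8)^2 = 1.560e+08

1.560e+08 m


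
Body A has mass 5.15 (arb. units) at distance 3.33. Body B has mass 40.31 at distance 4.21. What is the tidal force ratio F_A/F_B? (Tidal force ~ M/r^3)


Ratio = (M1/r1^3) / (M2/r2^3) = (5.15/3.33^3) / (40.31/4.21^3) = 0.2582

0.2582


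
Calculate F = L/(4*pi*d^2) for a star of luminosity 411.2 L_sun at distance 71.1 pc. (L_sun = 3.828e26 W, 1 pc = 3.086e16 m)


F = L / (4*pi*d^2) = 1.574e+29 / (4*pi*(2.194e+18)^2) = 2.602e-09

2.602e-09 W/m^2


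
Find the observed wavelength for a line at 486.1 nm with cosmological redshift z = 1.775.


lam_obs = lam_emit * (1 + z) = 486.1 * (1 + 1.775) = 1348.9275

1348.9275 nm


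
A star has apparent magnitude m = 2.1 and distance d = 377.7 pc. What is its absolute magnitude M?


M = m - 5*log10(d) + 5 = 2.1 - 5*log10(377.7) + 5 = -5.7857

-5.7857


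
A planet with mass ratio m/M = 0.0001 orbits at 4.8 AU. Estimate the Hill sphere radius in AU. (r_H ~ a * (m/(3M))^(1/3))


r_H = a * (m/3M)^(1/3) = 4.8 * (0.0001/3)^(1/3) = 0.1545

0.1545 AU


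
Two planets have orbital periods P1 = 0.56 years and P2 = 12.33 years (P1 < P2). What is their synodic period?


1/P_syn = |1/P1 - 1/P2| = |1/0.56 - 1/12.33| => P_syn = 0.5866

0.5866 years


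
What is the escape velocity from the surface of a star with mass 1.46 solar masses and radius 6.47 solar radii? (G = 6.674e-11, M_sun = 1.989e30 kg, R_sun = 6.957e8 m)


M = 1.46 * 1.989e30 kg = 2.90394e+30 kg; R = 6.47 * 6.957e8 m = 4.501179e+09 m. v_esc = sqrt(2GM/R) = sqrt(2 * 6.674e-11 * 2.90394e+30 / 4.501179e+09) = 293453.1505

293453.1505 m/s


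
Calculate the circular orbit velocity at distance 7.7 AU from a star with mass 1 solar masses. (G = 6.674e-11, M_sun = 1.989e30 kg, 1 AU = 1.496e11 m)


v = sqrt(GM/r) = sqrt(6.674e-11 * 1.989e+30 / 1.152e+12) = 10734.9329

10734.9329 m/s


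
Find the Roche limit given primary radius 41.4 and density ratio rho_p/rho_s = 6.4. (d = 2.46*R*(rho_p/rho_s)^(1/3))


d_Roche = 2.46 * 41.4 * 6.4^(1/3) = 189.0872

189.0872


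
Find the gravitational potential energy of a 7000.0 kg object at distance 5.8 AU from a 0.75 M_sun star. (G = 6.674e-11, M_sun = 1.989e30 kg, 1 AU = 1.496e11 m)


M = 0.75 * 1.989e30 kg = 1.49175e+30 kg; r = 5.8 AU * 1.496e11 m/AU = 8.6768e+11 m. U = -GM*m/r = -(6.674e-11 * 1.49175e+30 * 7000.0) / 8.6768e+11 = -8.032e+11

-8.032e+11 J


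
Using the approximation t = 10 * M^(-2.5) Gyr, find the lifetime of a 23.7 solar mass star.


t = 10 * M^(-2.5) = 10 * 23.7^(-2.5) = 0.0037

0.0037 Gyr


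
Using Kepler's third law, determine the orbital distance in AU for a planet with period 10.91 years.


a = P^(2/3) = 10.91^(2/3) = 4.9191

4.9191 AU


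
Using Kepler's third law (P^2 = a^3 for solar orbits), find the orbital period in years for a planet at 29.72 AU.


P = a^(3/2) = 29.72^1.5 = 162.0217

162.0217 years


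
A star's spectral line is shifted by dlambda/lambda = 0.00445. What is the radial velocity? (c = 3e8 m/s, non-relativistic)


v = (dlambda/lambda) * c = 0.00445 * 3e8 = 1.335e+06

1.335e+06 m/s


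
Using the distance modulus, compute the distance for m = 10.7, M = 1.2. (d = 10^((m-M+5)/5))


d = 10^((m - M + 5)/5) = 10^((10.7 - 1.2 + 5)/5) = 794.3282

794.3282 pc


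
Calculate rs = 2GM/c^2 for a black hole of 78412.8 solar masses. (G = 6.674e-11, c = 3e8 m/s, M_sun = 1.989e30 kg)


M = 78412.8 * 1.989e30 kg = 1.559630592e+35 kg. rs = 2GM/c^2 = 2 * 6.674e-11 * 1.559630592e+35 / (3e8)^2 = 2.313e+08

2.313e+08 m


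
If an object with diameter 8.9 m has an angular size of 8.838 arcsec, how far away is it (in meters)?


D = size / theta_rad, theta_rad = 8.838 * pi/(180*3600) = 4.285e-05, D = 207711.7872

207711.7872 m


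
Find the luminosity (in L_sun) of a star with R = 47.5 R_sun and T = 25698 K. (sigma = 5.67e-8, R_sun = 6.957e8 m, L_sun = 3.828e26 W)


R = 47.5 * 6.957e8 m = 3.304575e+10 m. L = 4*pi*R^2*sigma*T^4 = 4*pi*(3.304575e+10)^2 * 5.67e-8 * 25698^4 = 3.393293678e+32 W. L/L_sun = 3.393293678e+32 / 3.828e26 = 886440.3548

886440.3548 L_sun


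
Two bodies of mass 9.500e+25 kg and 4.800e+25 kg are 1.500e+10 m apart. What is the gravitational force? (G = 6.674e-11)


F = G*m1*m2/r^2 = 6.674e-11 * 9.500e+25 * 4.800e+25 / (1.500e+10)^2 = 6.674e-11 * 4.560e+51 / 2.250e+20 = 1.353e+21

1.353e+21 N


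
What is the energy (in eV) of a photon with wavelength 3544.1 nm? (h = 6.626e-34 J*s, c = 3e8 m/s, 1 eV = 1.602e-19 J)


E = hc/lambda = 6.626e-34 * 3e8 / 3.544e-06 = 5.609e-20 J = 0.3501 eV

0.3501 eV


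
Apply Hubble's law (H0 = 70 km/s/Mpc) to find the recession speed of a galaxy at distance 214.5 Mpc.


v = H0 * d = 70 * 214.5 = 15015.0

15015.0 km/s


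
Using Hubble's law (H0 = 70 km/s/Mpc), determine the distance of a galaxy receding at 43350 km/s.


d = v / H0 = 43350 / 70 = 619.2857

619.2857 Mpc


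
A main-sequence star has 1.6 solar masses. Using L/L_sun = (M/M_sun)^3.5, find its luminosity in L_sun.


L/L_sun = (M/M_sun)^3.5 = 1.6^3.5 = 5.1811

5.1811 L_sun


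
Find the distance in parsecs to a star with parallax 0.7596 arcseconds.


d = 1/p = 1/0.7596 = 1.3165

1.3165 pc


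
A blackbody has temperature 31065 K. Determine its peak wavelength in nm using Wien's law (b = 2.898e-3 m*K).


lam_max = b / T = 2.898e-3 / 31065 = 9.329e-08 m = 93.2883 nm

93.2883 nm


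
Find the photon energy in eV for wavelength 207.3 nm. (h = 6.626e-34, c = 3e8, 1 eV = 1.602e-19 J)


E = hc/lambda = 6.626e-34 * 3e8 / 2.073e-07 = 9.589e-19 J = 5.9856 eV

5.9856 eV


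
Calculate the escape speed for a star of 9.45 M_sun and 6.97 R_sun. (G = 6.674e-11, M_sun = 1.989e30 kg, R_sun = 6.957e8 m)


M = 9.45 * 1.989e30 kg = 1.879605e+31 kg; R = 6.97 * 6.957e8 m = 4.849029e+09 m. v_esc = sqrt(2GM/R) = sqrt(2 * 6.674e-11 * 1.879605e+31 / 4.849029e+09) = 719306.5319

719306.5319 m/s


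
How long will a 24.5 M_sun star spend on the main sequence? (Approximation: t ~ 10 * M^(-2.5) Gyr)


t = 10 * M^(-2.5) = 10 * 24.5^(-2.5) = 0.0034

0.0034 Gyr


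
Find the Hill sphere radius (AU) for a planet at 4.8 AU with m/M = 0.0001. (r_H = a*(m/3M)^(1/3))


r_H = a * (m/3M)^(1/3) = 4.8 * (0.0001/3)^(1/3) = 0.1545

0.1545 AU


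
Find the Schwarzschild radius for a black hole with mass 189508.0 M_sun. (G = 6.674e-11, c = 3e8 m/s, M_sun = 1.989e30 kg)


M = 189508.0 * 1.989e30 kg = 3.76931412e+35 kg. rs = 2GM/c^2 = 2 * 6.674e-11 * 3.76931412e+35 / (3e8)^2 = 5.590e+08

5.590e+08 m


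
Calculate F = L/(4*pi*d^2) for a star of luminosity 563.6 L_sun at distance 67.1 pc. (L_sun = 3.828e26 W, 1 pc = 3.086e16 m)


F = L / (4*pi*d^2) = 2.157e+29 / (4*pi*(2.071e+18)^2) = 4.004e-09

4.004e-09 W/m^2


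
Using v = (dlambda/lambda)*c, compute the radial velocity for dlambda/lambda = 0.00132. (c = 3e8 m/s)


v = (dlambda/lambda) * c = 0.00132 * 3e8 = 396000.0

396000.0 m/s


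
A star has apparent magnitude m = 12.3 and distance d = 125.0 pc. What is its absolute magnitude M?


M = m - 5*log10(d) + 5 = 12.3 - 5*log10(125.0) + 5 = 6.8154

6.8154


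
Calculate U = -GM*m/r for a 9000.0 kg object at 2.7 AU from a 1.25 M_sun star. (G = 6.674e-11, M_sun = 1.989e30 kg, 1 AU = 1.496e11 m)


M = 1.25 * 1.989e30 kg = 2.48625e+30 kg; r = 2.7 AU * 1.496e11 m/AU = 4.0392e+11 m. U = -GM*m/r = -(6.674e-11 * 2.48625e+30 * 9000.0) / 4.0392e+11 = -3.697e+12

-3.697e+12 J


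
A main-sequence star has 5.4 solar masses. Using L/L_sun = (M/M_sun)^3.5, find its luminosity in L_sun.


L/L_sun = (M/M_sun)^3.5 = 5.4^3.5 = 365.9133

365.9133 L_sun


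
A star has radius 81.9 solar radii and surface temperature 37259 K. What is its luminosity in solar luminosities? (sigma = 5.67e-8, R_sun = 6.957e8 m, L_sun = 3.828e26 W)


R = 81.9 * 6.957e8 m = 5.697783e+10 m. L = 4*pi*R^2*sigma*T^4 = 4*pi*(5.697783e+10)^2 * 5.67e-8 * 37259^4 = 4.457891681e+33 W. L/L_sun = 4.457891681e+33 / 3.828e26 = 1.165e+07

1.165e+07 L_sun


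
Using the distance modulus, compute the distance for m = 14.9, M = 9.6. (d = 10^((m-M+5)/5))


d = 10^((m - M + 5)/5) = 10^((14.9 - 9.6 + 5)/5) = 114.8154

114.8154 pc


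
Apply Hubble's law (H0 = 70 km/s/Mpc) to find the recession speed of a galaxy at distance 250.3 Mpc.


v = H0 * d = 70 * 250.3 = 17521.0

17521.0 km/s


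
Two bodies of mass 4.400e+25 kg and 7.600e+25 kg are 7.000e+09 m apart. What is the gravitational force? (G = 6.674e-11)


F = G*m1*m2/r^2 = 6.674e-11 * 4.400e+25 * 7.600e+25 / (7.000e+09)^2 = 6.674e-11 * 3.344e+51 / 4.900e+19 = 4.555e+21

4.555e+21 N


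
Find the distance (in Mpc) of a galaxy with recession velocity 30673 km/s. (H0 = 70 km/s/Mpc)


d = v / H0 = 30673 / 70 = 438.1857

438.1857 Mpc


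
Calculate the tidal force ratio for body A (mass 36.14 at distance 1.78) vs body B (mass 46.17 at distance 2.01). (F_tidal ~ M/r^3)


Ratio = (M1/r1^3) / (M2/r2^3) = (36.14/1.78^3) / (46.17/2.01^3) = 1.1271

1.1271


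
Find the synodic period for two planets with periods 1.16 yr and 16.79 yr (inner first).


1/P_syn = |1/P1 - 1/P2| = |1/1.16 - 1/16.79| => P_syn = 1.2461

1.2461 years


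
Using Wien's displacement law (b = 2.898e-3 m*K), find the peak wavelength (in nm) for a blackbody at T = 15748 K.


lam_max = b / T = 2.898e-3 / 15748 = 1.840e-07 m = 184.0234 nm

184.0234 nm


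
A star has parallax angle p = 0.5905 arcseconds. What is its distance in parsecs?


d = 1/p = 1/0.5905 = 1.6935

1.6935 pc


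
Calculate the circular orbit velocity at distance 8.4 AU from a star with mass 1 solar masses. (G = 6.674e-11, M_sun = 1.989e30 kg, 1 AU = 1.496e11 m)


v = sqrt(GM/r) = sqrt(6.674e-11 * 1.989e+30 / 1.257e+12) = 10277.9157

10277.9157 m/s


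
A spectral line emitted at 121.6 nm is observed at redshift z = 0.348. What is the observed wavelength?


lam_obs = lam_emit * (1 + z) = 121.6 * (1 + 0.348) = 163.9168

163.9168 nm


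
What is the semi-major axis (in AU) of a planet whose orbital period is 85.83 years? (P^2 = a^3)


a = P^(2/3) = 85.83^(2/3) = 19.4578

19.4578 AU


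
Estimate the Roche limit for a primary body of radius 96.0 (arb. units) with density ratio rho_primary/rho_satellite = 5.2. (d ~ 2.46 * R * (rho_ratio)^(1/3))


d_Roche = 2.46 * 96.0 * 5.2^(1/3) = 409.1421

409.1421


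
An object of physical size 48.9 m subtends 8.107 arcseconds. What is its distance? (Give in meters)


D = size / theta_rad, theta_rad = 8.107 * pi/(180*3600) = 3.930e-05, D = 1.244e+06

1.244e+06 m


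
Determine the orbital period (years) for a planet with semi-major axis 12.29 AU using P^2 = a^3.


P = a^(3/2) = 12.29^1.5 = 43.0852

43.0852 years


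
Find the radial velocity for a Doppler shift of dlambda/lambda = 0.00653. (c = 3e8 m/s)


v = (dlambda/lambda) * c = 0.00653 * 3e8 = 1.959e+06

1.959e+06 m/s


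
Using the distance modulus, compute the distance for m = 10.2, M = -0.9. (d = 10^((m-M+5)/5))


d = 10^((m - M + 5)/5) = 10^((10.2 - -0.9 + 5)/5) = 1659.5869

1659.5869 pc


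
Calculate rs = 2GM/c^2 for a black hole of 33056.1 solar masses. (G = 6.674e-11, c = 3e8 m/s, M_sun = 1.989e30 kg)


M = 33056.1 * 1.989e30 kg = 6.57485829e+34 kg. rs = 2GM/c^2 = 2 * 6.674e-11 * 6.57485829e+34 / (3e8)^2 = 9.751e+07

9.751e+07 m


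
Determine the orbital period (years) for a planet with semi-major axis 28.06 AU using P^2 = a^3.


P = a^(3/2) = 28.06^1.5 = 148.6386

148.6386 years


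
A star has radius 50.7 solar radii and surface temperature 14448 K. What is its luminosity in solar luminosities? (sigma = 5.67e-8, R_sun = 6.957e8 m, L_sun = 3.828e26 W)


R = 50.7 * 6.957e8 m = 3.527199e+10 m. L = 4*pi*R^2*sigma*T^4 = 4*pi*(3.527199e+10)^2 * 5.67e-8 * 14448^4 = 3.862635968e+31 W. L/L_sun = 3.862635968e+31 / 3.828e26 = 100904.8058

100904.8058 L_sun


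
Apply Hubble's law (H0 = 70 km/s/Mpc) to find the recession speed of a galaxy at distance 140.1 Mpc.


v = H0 * d = 70 * 140.1 = 9807.0

9807.0 km/s


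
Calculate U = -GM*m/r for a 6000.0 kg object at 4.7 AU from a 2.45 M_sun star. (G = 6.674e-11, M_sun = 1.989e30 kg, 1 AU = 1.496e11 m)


M = 2.45 * 1.989e30 kg = 4.87305e+30 kg; r = 4.7 AU * 1.496e11 m/AU = 7.0312e+11 m. U = -GM*m/r = -(6.674e-11 * 4.87305e+30 * 6000.0) / 7.0312e+11 = -2.775e+12

-2.775e+12 J


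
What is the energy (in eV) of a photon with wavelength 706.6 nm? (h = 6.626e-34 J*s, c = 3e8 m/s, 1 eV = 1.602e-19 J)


E = hc/lambda = 6.626e-34 * 3e8 / 7.066e-07 = 2.813e-19 J = 1.756 eV

1.756 eV


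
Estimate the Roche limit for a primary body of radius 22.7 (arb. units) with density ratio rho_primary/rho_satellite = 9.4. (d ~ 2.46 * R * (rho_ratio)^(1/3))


d_Roche = 2.46 * 22.7 * 9.4^(1/3) = 117.852

117.852


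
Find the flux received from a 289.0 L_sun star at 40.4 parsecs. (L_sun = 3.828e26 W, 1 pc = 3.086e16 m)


F = L / (4*pi*d^2) = 1.106e+29 / (4*pi*(1.247e+18)^2) = 5.664e-09

5.664e-09 W/m^2


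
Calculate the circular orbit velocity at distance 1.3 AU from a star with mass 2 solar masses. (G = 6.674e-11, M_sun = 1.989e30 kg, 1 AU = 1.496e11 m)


v = sqrt(GM/r) = sqrt(6.674e-11 * 3.978e+30 / 1.945e+11) = 36947.7518

36947.7518 m/s


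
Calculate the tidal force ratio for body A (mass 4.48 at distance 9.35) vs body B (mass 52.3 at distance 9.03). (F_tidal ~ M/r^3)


Ratio = (M1/r1^3) / (M2/r2^3) = (4.48/9.35^3) / (52.3/9.03^3) = 0.0772

0.0772


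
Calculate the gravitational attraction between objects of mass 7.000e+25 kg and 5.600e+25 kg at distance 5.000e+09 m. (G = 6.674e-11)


F = G*m1*m2/r^2 = 6.674e-11 * 7.000e+25 * 5.600e+25 / (5.000e+09)^2 = 6.674e-11 * 3.920e+51 / 2.500e+19 = 1.046e+22

1.046e+22 N


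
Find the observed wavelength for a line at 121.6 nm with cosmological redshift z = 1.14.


lam_obs = lam_emit * (1 + z) = 121.6 * (1 + 1.14) = 260.224

260.224 nm


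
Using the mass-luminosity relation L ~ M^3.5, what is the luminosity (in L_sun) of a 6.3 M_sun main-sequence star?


L/L_sun = (M/M_sun)^3.5 = 6.3^3.5 = 627.613

627.613 L_sun


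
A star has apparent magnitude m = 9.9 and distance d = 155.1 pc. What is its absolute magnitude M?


M = m - 5*log10(d) + 5 = 9.9 - 5*log10(155.1) + 5 = 3.9469

3.9469


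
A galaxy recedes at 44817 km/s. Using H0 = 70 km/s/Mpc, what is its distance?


d = v / H0 = 44817 / 70 = 640.2429

640.2429 Mpc


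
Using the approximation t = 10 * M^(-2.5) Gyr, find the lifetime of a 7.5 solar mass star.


t = 10 * M^(-2.5) = 10 * 7.5^(-2.5) = 0.0649

0.0649 Gyr


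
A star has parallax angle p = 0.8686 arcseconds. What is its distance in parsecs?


d = 1/p = 1/0.8686 = 1.1513

1.1513 pc


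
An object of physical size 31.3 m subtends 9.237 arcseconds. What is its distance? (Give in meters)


D = size / theta_rad, theta_rad = 9.237 * pi/(180*3600) = 4.478e-05, D = 698937.7975

698937.7975 m


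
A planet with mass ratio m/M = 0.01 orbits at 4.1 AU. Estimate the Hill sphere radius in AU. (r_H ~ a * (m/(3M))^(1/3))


r_H = a * (m/3M)^(1/3) = 4.1 * (0.01/3)^(1/3) = 0.6125

0.6125 AU


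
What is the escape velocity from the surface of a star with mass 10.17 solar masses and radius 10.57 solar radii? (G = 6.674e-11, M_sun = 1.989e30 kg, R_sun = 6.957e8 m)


M = 10.17 * 1.989e30 kg = 2.022813e+31 kg; R = 10.57 * 6.957e8 m = 7.353549e+09 m. v_esc = sqrt(2GM/R) = sqrt(2 * 6.674e-11 * 2.022813e+31 / 7.353549e+09) = 605950.9514

605950.9514 m/s


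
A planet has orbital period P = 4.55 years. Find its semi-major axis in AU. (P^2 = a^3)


a = P^(2/3) = 4.55^(2/3) = 2.7458

2.7458 AU


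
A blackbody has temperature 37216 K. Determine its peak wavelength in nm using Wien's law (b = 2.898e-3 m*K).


lam_max = b / T = 2.898e-3 / 37216 = 7.787e-08 m = 77.8697 nm

77.8697 nm


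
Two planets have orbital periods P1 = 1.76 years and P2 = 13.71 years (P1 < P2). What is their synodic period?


1/P_syn = |1/P1 - 1/P2| = |1/1.76 - 1/13.71| => P_syn = 2.0192

2.0192 years


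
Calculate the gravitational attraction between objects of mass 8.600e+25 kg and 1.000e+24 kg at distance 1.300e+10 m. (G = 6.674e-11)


F = G*m1*m2/r^2 = 6.674e-11 * 8.600e+25 * 1.000e+24 / (1.300e+10)^2 = 6.674e-11 * 8.600e+49 / 1.690e+20 = 3.396e+19

3.396e+19 N


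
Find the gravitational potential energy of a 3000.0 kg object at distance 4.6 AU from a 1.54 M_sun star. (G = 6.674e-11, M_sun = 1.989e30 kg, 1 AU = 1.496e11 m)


M = 1.54 * 1.989e30 kg = 3.06306e+30 kg; r = 4.6 AU * 1.496e11 m/AU = 6.8816e+11 m. U = -GM*m/r = -(6.674e-11 * 3.06306e+30 * 3000.0) / 6.8816e+11 = -8.912e+11

-8.912e+11 J


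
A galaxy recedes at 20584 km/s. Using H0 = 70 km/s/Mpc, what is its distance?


d = v / H0 = 20584 / 70 = 294.0571

294.0571 Mpc


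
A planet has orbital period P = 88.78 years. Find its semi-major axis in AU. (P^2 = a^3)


a = P^(2/3) = 88.78^(2/3) = 19.9011

19.9011 AU


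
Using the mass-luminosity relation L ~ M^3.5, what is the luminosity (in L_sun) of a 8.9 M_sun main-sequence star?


L/L_sun = (M/M_sun)^3.5 = 8.9^3.5 = 2103.1247

2103.1247 L_sun


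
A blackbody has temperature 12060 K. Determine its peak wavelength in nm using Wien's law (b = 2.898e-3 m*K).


lam_max = b / T = 2.898e-3 / 12060 = 2.403e-07 m = 240.2985 nm

240.2985 nm


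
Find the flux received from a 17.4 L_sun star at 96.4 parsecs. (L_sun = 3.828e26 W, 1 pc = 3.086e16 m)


F = L / (4*pi*d^2) = 6.661e+27 / (4*pi*(2.975e+18)^2) = 5.989e-11

5.989e-11 W/m^2


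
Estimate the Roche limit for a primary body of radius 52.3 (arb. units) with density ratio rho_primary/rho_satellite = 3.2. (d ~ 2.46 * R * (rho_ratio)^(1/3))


d_Roche = 2.46 * 52.3 * 3.2^(1/3) = 189.592

189.592


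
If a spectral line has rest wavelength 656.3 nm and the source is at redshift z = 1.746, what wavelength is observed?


lam_obs = lam_emit * (1 + z) = 656.3 * (1 + 1.746) = 1802.1998

1802.1998 nm


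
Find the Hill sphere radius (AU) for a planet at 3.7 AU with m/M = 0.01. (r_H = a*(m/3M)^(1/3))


r_H = a * (m/3M)^(1/3) = 3.7 * (0.01/3)^(1/3) = 0.5527

0.5527 AU


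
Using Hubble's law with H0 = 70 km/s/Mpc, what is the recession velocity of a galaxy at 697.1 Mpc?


v = H0 * d = 70 * 697.1 = 48797.0

48797.0 km/s


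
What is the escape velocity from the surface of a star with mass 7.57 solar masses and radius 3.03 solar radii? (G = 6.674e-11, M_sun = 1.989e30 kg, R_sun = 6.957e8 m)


M = 7.57 * 1.989e30 kg = 1.505673e+31 kg; R = 3.03 * 6.957e8 m = 2.107971e+09 m. v_esc = sqrt(2GM/R) = sqrt(2 * 6.674e-11 * 1.505673e+31 / 2.107971e+09) = 976430.0002

976430.0002 m/s


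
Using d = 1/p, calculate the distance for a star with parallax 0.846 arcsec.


d = 1/p = 1/0.846 = 1.182

1.182 pc


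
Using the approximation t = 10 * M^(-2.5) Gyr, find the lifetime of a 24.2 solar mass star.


t = 10 * M^(-2.5) = 10 * 24.2^(-2.5) = 0.0035

0.0035 Gyr


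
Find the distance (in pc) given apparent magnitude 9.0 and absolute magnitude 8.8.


d = 10^((m - M + 5)/5) = 10^((9.0 - 8.8 + 5)/5) = 10.9648

10.9648 pc


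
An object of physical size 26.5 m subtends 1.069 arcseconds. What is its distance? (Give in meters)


D = size / theta_rad, theta_rad = 1.069 * pi/(180*3600) = 5.183e-06, D = 5.113e+06

5.113e+06 m


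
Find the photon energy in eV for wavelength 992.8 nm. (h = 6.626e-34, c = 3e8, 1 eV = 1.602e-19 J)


E = hc/lambda = 6.626e-34 * 3e8 / 9.928e-07 = 2.002e-19 J = 1.2498 eV

1.2498 eV


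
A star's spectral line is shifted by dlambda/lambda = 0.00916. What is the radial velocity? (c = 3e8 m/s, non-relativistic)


v = (dlambda/lambda) * c = 0.00916 * 3e8 = 2.748e+06

2.748e+06 m/s


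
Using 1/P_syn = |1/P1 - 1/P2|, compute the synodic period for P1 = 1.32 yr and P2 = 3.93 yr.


1/P_syn = |1/P1 - 1/P2| = |1/1.32 - 1/3.93| => P_syn = 1.9876

1.9876 years


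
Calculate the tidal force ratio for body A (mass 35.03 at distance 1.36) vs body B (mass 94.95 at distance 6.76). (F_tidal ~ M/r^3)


Ratio = (M1/r1^3) / (M2/r2^3) = (35.03/1.36^3) / (94.95/6.76^3) = 45.3073

45.3073


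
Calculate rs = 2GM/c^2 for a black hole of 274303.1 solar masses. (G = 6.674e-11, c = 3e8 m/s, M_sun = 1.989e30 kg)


M = 274303.1 * 1.989e30 kg = 5.455888659e+35 kg. rs = 2GM/c^2 = 2 * 6.674e-11 * 5.455888659e+35 / (3e8)^2 = 8.092e+08

8.092e+08 m


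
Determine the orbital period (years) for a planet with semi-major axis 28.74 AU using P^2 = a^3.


P = a^(3/2) = 28.74^1.5 = 154.0743

154.0743 years


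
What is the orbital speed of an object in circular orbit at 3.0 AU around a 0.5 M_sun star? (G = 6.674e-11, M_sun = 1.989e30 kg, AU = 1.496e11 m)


v = sqrt(GM/r) = sqrt(6.674e-11 * 9.945e+29 / 4.488e+11) = 12160.9939

12160.9939 m/s


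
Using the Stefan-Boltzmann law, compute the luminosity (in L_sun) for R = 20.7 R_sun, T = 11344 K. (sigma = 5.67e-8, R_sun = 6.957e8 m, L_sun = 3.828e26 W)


R = 20.7 * 6.957e8 m = 1.440099e+10 m. L = 4*pi*R^2*sigma*T^4 = 4*pi*(1.440099e+10)^2 * 5.67e-8 * 11344^4 = 2.44704802e+30 W. L/L_sun = 2.44704802e+30 / 3.828e26 = 6392.4974

6392.4974 L_sun


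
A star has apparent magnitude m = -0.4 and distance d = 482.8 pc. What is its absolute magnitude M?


M = m - 5*log10(d) + 5 = -0.4 - 5*log10(482.8) + 5 = -8.8188

-8.8188


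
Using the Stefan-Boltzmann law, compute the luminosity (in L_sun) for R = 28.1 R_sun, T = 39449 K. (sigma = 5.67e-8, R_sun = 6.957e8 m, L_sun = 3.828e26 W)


R = 28.1 * 6.957e8 m = 1.954917e+10 m. L = 4*pi*R^2*sigma*T^4 = 4*pi*(1.954917e+10)^2 * 5.67e-8 * 39449^4 = 6.594677531e+32 W. L/L_sun = 6.594677531e+32 / 3.828e26 = 1.723e+06

1.723e+06 L_sun


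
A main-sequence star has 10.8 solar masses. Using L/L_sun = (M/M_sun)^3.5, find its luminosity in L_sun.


L/L_sun = (M/M_sun)^3.5 = 10.8^3.5 = 4139.8361

4139.8361 L_sun


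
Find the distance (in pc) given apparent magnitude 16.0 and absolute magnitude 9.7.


d = 10^((m - M + 5)/5) = 10^((16.0 - 9.7 + 5)/5) = 181.9701

181.9701 pc


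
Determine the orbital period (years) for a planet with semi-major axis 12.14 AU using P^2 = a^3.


P = a^(3/2) = 12.14^1.5 = 42.2988

42.2988 years


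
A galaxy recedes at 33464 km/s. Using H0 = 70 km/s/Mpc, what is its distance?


d = v / H0 = 33464 / 70 = 478.0571

478.0571 Mpc


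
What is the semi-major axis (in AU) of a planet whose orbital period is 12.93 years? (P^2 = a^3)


a = P^(2/3) = 12.93^(2/3) = 5.5089

5.5089 AU


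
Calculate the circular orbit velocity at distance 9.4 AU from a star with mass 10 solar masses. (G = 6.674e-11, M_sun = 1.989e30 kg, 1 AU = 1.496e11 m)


v = sqrt(GM/r) = sqrt(6.674e-11 * 1.989e+31 / 1.406e+12) = 30724.2131

30724.2131 m/s


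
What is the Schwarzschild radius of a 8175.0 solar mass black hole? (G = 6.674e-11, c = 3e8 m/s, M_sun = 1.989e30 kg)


M = 8175.0 * 1.989e30 kg = 1.6260075e+34 kg. rs = 2GM/c^2 = 2 * 6.674e-11 * 1.6260075e+34 / (3e8)^2 = 2.412e+07

2.412e+07 m


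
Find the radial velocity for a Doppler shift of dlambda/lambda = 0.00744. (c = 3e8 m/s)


v = (dlambda/lambda) * c = 0.00744 * 3e8 = 2.232e+06

2.232e+06 m/s


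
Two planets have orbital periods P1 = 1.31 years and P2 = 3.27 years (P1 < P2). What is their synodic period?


1/P_syn = |1/P1 - 1/P2| = |1/1.31 - 1/3.27| => P_syn = 2.1856

2.1856 years


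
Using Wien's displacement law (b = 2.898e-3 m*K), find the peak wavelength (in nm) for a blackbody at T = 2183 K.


lam_max = b / T = 2.898e-3 / 2183 = 1.328e-06 m = 1327.5309 nm

1327.5309 nm


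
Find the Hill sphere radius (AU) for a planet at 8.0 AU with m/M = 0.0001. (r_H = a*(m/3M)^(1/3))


r_H = a * (m/3M)^(1/3) = 8.0 * (0.0001/3)^(1/3) = 0.2575

0.2575 AU


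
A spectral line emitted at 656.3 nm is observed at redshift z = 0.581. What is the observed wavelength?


lam_obs = lam_emit * (1 + z) = 656.3 * (1 + 0.581) = 1037.6103

1037.6103 nm


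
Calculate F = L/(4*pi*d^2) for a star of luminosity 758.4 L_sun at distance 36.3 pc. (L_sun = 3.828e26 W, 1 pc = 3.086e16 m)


F = L / (4*pi*d^2) = 2.903e+29 / (4*pi*(1.120e+18)^2) = 1.841e-08

1.841e-08 W/m^2


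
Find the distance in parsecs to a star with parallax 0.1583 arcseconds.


d = 1/p = 1/0.1583 = 6.3171

6.3171 pc


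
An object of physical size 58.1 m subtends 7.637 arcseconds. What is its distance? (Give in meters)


D = size / theta_rad, theta_rad = 7.637 * pi/(180*3600) = 3.703e-05, D = 1.569e+06

1.569e+06 m


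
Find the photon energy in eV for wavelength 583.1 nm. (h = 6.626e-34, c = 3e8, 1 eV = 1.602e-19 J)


E = hc/lambda = 6.626e-34 * 3e8 / 5.831e-07 = 3.409e-19 J = 2.128 eV

2.128 eV


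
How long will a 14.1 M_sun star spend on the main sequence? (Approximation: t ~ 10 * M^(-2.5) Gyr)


t = 10 * M^(-2.5) = 10 * 14.1^(-2.5) = 0.0134

0.0134 Gyr


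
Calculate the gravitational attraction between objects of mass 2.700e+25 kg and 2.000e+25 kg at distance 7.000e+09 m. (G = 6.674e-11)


F = G*m1*m2/r^2 = 6.674e-11 * 2.700e+25 * 2.000e+25 / (7.000e+09)^2 = 6.674e-11 * 5.400e+50 / 4.900e+19 = 7.355e+20

7.355e+20 N


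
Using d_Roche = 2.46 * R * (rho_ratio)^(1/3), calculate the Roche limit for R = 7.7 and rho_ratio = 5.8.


d_Roche = 2.46 * 7.7 * 5.8^(1/3) = 34.0331

34.0331


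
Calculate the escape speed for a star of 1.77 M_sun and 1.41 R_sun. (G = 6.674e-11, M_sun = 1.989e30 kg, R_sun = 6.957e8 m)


M = 1.77 * 1.989e30 kg = 3.52053e+30 kg; R = 1.41 * 6.957e8 m = 9.80937e+08 m. v_esc = sqrt(2GM/R) = sqrt(2 * 6.674e-11 * 3.52053e+30 / 9.80937e+08) = 692136.2024

692136.2024 m/s


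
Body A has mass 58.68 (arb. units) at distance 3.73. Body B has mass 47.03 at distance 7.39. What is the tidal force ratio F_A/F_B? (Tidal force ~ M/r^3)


Ratio = (M1/r1^3) / (M2/r2^3) = (58.68/3.73^3) / (47.03/7.39^3) = 9.7034

9.7034


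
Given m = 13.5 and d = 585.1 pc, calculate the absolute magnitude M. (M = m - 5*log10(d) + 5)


M = m - 5*log10(d) + 5 = 13.5 - 5*log10(585.1) + 5 = 4.6638

4.6638


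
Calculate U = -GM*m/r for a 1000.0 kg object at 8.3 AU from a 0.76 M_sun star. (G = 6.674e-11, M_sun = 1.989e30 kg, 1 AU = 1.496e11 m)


M = 0.76 * 1.989e30 kg = 1.51164e+30 kg; r = 8.3 AU * 1.496e11 m/AU = 1.24168e+12 m. U = -GM*m/r = -(6.674e-11 * 1.51164e+30 * 1000.0) / 1.24168e+12 = -8.125e+10

-8.125e+10 J


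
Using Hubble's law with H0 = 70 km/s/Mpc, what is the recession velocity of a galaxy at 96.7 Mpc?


v = H0 * d = 70 * 96.7 = 6769.0

6769.0 km/s


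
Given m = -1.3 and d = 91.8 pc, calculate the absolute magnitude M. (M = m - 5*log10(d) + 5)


M = m - 5*log10(d) + 5 = -1.3 - 5*log10(91.8) + 5 = -6.1142

-6.1142


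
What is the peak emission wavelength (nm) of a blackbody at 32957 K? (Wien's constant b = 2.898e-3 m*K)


lam_max = b / T = 2.898e-3 / 32957 = 8.793e-08 m = 87.9328 nm

87.9328 nm


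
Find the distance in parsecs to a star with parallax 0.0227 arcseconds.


d = 1/p = 1/0.0227 = 44.0529

44.0529 pc


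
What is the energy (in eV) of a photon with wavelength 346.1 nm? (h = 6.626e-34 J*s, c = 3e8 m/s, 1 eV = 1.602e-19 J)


E = hc/lambda = 6.626e-34 * 3e8 / 3.461e-07 = 5.743e-19 J = 3.5852 eV

3.5852 eV


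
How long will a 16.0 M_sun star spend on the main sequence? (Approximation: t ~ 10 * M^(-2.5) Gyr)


t = 10 * M^(-2.5) = 10 * 16.0^(-2.5) = 0.0098

0.0098 Gyr


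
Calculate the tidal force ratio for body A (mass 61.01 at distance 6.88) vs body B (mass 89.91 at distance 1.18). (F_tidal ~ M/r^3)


Ratio = (M1/r1^3) / (M2/r2^3) = (61.01/6.88^3) / (89.91/1.18^3) = 0.0034

0.0034


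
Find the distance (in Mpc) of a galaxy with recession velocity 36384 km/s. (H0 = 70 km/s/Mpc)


d = v / H0 = 36384 / 70 = 519.7714

519.7714 Mpc


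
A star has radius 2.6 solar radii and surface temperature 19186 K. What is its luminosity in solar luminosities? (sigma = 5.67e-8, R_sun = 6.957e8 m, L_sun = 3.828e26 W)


R = 2.6 * 6.957e8 m = 1.80882e+09 m. L = 4*pi*R^2*sigma*T^4 = 4*pi*(1.80882e+09)^2 * 5.67e-8 * 19186^4 = 3.158794594e+29 W. L/L_sun = 3.158794594e+29 / 3.828e26 = 825.1815

825.1815 L_sun


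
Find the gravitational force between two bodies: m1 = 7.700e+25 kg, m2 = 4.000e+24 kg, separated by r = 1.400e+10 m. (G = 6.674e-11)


F = G*m1*m2/r^2 = 6.674e-11 * 7.700e+25 * 4.000e+24 / (1.400e+10)^2 = 6.674e-11 * 3.080e+50 / 1.960e+20 = 1.049e+20

1.049e+20 N


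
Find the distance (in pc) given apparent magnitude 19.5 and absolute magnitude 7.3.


d = 10^((m - M + 5)/5) = 10^((19.5 - 7.3 + 5)/5) = 2754.2287

2754.2287 pc


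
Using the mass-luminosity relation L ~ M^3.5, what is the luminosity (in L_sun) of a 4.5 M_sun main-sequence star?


L/L_sun = (M/M_sun)^3.5 = 4.5^3.5 = 193.3053

193.3053 L_sun


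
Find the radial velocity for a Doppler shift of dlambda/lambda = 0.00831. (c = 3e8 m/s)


v = (dlambda/lambda) * c = 0.00831 * 3e8 = 2.493e+06

2.493e+06 m/s


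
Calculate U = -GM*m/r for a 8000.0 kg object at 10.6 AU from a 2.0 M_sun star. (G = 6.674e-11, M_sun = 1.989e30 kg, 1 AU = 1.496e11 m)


M = 2.0 * 1.989e30 kg = 3.978e+30 kg; r = 10.6 AU * 1.496e11 m/AU = 1.58576e+12 m. U = -GM*m/r = -(6.674e-11 * 3.978e+30 * 8000.0) / 1.58576e+12 = -1.339e+12

-1.339e+12 J


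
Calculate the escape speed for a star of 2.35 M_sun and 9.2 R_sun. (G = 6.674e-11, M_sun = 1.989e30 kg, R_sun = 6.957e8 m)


M = 2.35 * 1.989e30 kg = 4.67415e+30 kg; R = 9.2 * 6.957e8 m = 6.40044e+09 m. v_esc = sqrt(2GM/R) = sqrt(2 * 6.674e-11 * 4.67415e+30 / 6.40044e+09) = 312215.5334

312215.5334 m/s


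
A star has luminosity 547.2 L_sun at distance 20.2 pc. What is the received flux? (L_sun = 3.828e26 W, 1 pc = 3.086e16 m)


F = L / (4*pi*d^2) = 2.095e+29 / (4*pi*(6.234e+17)^2) = 4.290e-08

4.290e-08 W/m^2


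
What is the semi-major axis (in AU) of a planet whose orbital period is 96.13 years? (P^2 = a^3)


a = P^(2/3) = 96.13^(2/3) = 20.9849

20.9849 AU


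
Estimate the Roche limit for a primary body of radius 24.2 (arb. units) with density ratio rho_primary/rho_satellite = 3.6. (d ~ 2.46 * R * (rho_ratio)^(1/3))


d_Roche = 2.46 * 24.2 * 3.6^(1/3) = 91.2399

91.2399


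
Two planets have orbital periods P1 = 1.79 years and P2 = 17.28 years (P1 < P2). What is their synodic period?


1/P_syn = |1/P1 - 1/P2| = |1/1.79 - 1/17.28| => P_syn = 1.9968

1.9968 years


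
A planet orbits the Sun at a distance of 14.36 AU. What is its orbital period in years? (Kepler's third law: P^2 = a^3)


P = a^(3/2) = 14.36^1.5 = 54.4166

54.4166 years


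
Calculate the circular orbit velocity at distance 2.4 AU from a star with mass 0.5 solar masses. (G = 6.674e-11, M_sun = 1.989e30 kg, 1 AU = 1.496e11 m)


v = sqrt(GM/r) = sqrt(6.674e-11 * 9.945e+29 / 3.590e+11) = 13596.4045

13596.4045 m/s


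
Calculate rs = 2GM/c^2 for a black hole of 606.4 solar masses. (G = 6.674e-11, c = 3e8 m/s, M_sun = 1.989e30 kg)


M = 606.4 * 1.989e30 kg = 1.2061296e+33 kg. rs = 2GM/c^2 = 2 * 6.674e-11 * 1.2061296e+33 / (3e8)^2 = 1.789e+06

1.789e+06 m


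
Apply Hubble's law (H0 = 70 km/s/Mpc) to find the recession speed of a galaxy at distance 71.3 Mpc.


v = H0 * d = 70 * 71.3 = 4991.0

4991.0 km/s


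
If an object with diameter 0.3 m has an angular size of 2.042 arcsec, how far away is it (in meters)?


D = size / theta_rad, theta_rad = 2.042 * pi/(180*3600) = 9.900e-06, D = 30303.3506

30303.3506 m


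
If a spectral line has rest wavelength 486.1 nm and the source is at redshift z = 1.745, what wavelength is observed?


lam_obs = lam_emit * (1 + z) = 486.1 * (1 + 1.745) = 1334.3445

1334.3445 nm


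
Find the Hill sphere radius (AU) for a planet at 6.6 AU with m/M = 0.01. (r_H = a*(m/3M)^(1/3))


r_H = a * (m/3M)^(1/3) = 6.6 * (0.01/3)^(1/3) = 0.9859

0.9859 AU


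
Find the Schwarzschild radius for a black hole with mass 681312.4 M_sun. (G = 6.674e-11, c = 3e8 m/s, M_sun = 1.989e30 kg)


M = 681312.4 * 1.989e30 kg = 1.355130364e+36 kg. rs = 2GM/c^2 = 2 * 6.674e-11 * 1.355130364e+36 / (3e8)^2 = 2.010e+09

2.010e+09 m


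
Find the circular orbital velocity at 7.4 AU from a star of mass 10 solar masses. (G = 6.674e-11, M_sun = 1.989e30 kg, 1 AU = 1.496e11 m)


v = sqrt(GM/r) = sqrt(6.674e-11 * 1.989e+31 / 1.107e+12) = 34628.1138

34628.1138 m/s


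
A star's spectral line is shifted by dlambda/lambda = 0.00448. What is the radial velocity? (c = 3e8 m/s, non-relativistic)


v = (dlambda/lambda) * c = 0.00448 * 3e8 = 1.344e+06

1.344e+06 m/s


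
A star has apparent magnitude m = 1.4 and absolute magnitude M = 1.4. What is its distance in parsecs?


d = 10^((m - M + 5)/5) = 10^((1.4 - 1.4 + 5)/5) = 10.0

10.0 pc


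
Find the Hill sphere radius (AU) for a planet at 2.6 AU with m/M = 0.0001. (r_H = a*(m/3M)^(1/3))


r_H = a * (m/3M)^(1/3) = 2.6 * (0.0001/3)^(1/3) = 0.0837

0.0837 AU


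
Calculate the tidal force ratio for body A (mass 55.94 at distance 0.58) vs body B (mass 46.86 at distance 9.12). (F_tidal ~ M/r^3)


Ratio = (M1/r1^3) / (M2/r2^3) = (55.94/0.58^3) / (46.86/9.12^3) = 4641.0977

4641.0977


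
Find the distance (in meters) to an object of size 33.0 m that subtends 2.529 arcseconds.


D = size / theta_rad, theta_rad = 2.529 * pi/(180*3600) = 1.226e-05, D = 2.691e+06

2.691e+06 m


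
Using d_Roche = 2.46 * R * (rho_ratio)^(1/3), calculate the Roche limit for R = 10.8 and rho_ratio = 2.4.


d_Roche = 2.46 * 10.8 * 2.4^(1/3) = 35.571

35.571


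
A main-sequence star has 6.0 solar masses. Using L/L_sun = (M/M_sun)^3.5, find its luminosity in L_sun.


L/L_sun = (M/M_sun)^3.5 = 6.0^3.5 = 529.0898

529.0898 L_sun


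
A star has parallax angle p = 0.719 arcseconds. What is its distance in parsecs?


d = 1/p = 1/0.719 = 1.3908

1.3908 pc


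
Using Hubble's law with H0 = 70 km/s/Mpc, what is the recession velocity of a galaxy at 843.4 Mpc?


v = H0 * d = 70 * 843.4 = 59038.0

59038.0 km/s


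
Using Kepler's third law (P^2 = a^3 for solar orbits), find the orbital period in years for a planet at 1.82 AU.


P = a^(3/2) = 1.82^1.5 = 2.4553

2.4553 years


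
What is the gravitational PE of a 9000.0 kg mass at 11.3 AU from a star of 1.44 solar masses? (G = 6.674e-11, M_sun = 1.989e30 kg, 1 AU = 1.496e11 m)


M = 1.44 * 1.989e30 kg = 2.86416e+30 kg; r = 11.3 AU * 1.496e11 m/AU = 1.69048e+12 m. U = -GM*m/r = -(6.674e-11 * 2.86416e+30 * 9000.0) / 1.69048e+12 = -1.018e+12

-1.018e+12 J
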